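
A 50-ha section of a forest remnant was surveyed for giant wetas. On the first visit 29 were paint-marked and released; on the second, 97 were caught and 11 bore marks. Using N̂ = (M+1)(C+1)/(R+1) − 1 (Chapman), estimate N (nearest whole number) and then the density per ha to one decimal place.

N̂ = 30·98/12 − 1 = 2940/12 − 1 = 244
Density = N̂ / area = 244 / 50 ≈ 4.88 → 4.9 per ha

density ≈ 4.9 giant wetas per ha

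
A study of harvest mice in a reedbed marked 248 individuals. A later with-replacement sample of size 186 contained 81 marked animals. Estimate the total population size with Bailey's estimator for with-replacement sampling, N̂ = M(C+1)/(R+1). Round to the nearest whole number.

N̂ = 248·(186+1)/(81+1) = 248·187/82 = 46376/82 ≈ 565.6 → 566

N ≈ 566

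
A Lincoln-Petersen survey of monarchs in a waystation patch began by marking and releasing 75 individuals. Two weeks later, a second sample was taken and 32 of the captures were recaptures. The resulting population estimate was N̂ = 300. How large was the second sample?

From N = M·C/R: C = N·R / M = 300·32 / 75 = 9600 / 75 = 128.

C = 128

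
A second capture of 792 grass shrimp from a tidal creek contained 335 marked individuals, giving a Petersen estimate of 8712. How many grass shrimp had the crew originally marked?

From N = M·C/R: M = N·R / C = 8712·335 / 792 = 2918520 / 792 = 3685.

M = 3685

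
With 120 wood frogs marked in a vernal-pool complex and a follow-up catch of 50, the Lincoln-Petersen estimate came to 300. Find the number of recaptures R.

R = 20

From N = M·C/R: R = M·C / N = 120·50 / 300 = 6000 / 300 = 20.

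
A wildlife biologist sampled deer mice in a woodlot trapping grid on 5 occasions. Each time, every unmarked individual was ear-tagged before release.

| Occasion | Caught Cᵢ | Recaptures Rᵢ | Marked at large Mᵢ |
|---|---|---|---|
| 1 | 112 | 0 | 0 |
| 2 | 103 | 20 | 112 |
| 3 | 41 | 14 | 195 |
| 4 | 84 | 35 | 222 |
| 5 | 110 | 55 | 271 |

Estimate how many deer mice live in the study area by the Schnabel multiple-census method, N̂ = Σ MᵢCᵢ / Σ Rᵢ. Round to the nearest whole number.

Σ MᵢCᵢ = 0·112 + 112·103 + 195·41 + 222·84 + 271·110 = 0 + 11536 + 7995 + 18648 + 29810 = 67989
Σ Rᵢ = 0 + 20 + 14 + 35 + 55 = 124
N̂ = 67989 / 124 ≈ 548.3 → 548

N ≈ 548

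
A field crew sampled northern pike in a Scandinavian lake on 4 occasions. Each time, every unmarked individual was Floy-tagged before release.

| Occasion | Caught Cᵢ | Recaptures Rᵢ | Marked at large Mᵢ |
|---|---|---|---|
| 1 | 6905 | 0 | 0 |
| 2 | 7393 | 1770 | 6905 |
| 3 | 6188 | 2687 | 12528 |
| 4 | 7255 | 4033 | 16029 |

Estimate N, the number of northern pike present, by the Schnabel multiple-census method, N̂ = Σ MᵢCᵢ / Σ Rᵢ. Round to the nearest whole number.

N ≈ 28,841

Σ MᵢCᵢ = 0·6905 + 6905·7393 + 12528·6188 + 16029·7255 = 0 + 51048665 + 77523264 + 116290395 = 244862324
Σ Rᵢ = 0 + 1770 + 2687 + 4033 = 8490
N̂ = 244862324 / 8490 ≈ 28841.3 → 28841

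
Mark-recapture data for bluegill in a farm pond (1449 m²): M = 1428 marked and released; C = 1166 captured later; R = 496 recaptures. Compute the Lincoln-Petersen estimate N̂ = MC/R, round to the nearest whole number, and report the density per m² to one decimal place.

N̂ = 1428·1166/496 = 1665048/496 ≈ 3357.0 → 3357
Density = N̂ / area = 3357 / 1449 ≈ 2.32 → 2.3 per m²

density ≈ 2.3 bluegill per m²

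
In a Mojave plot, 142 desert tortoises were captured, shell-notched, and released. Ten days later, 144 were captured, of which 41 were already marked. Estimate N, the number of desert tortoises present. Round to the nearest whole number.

N ≈ 499

N = (142 × 144) / 41 = 20448 / 41 ≈ 498.7 → 499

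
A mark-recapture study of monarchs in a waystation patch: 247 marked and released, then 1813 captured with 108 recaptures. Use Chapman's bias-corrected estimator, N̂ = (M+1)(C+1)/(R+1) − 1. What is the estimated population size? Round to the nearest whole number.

N ≈ 4126

N̂ = (247+1)(1813+1)/(108+1) − 1 = 248·1814/109 − 1
= 449872/109 − 1 ≈ 4127.3 − 1 ≈ 4126.3 → 4126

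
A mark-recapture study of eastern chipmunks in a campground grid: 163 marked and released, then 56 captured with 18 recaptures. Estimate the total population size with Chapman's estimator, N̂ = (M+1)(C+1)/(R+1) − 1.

N = 491

N̂ = (163+1)(56+1)/(18+1) − 1 = 164·57/19 − 1
= 9348/19 − 1 = 492 − 1 = 491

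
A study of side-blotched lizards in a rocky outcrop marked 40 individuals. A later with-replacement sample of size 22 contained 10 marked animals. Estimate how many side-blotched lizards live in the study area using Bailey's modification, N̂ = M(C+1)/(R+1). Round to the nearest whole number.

N ≈ 84

N̂ = 40·(22+1)/(10+1) = 40·23/11 = 920/11 ≈ 83.6 → 84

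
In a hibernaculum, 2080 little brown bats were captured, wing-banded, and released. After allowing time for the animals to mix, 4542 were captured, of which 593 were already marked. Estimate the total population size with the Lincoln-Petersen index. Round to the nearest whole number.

N ≈ 15,931

Lincoln-Petersen assumes M/N = R/C, so N = M·C / R.
N = (2080 × 4542) / 593 = 9447360 / 593 ≈ 15931.47 → 15931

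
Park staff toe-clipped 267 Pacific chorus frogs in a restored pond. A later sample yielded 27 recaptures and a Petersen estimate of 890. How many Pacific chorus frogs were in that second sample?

From N = M·C/R: C = N·R / M = 890·27 / 267 = 24030 / 267 = 90.

C = 90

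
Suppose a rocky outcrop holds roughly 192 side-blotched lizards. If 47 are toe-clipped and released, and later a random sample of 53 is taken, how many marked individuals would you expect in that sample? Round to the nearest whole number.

Expected recaptures E[R] = M·C / N.
E[R] = 47 × 53 / 192 = 2491 / 192 ≈ 13.0 → 13

expected recaptures ≈ 13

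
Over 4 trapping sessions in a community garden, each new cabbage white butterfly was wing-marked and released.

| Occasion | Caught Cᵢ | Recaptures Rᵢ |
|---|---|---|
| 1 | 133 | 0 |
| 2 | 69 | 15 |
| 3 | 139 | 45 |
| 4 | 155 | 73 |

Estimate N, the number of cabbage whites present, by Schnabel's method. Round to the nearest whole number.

N ≈ 592

Marked at large before each occasion: Mᵢ = Σⱼ<ᵢ (Cⱼ − Rⱼ) → M1=0, M2=133, M3=187, M4=281
Σ MᵢCᵢ = 0·133 + 133·69 + 187·139 + 281·155 = 0 + 9177 + 25993 + 43555 = 78725
Σ Rᵢ = 0 + 15 + 45 + 73 = 133
N̂ = 78725 / 133 ≈ 591.9 → 592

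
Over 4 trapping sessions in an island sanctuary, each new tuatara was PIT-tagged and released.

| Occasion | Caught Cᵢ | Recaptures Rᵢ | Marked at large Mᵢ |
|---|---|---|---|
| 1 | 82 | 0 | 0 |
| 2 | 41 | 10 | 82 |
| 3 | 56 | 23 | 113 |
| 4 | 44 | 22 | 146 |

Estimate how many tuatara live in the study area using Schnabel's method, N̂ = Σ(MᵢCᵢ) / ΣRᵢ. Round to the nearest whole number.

Σ MᵢCᵢ = 0·82 + 82·41 + 113·56 + 146·44 = 0 + 3362 + 6328 + 6424 = 16114
Σ Rᵢ = 0 + 10 + 23 + 22 = 55
N̂ = 16114 / 55 ≈ 293.0 → 293

N ≈ 293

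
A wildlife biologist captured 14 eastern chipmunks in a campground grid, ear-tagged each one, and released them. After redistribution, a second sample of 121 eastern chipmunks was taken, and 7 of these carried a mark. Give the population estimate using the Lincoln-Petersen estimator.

N = 242

N = (14 × 121) / 7 = 1694 / 7 = 242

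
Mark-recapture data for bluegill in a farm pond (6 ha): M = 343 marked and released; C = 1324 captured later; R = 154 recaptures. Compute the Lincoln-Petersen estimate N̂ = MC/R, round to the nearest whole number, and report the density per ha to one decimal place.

N̂ = 343·1324/154 = 454132/154 ≈ 2948.9 → 2949
Density = N̂ / area = 2949 / 6 ≈ 491.50 → 491.5 per ha

density ≈ 491.5 bluegill per ha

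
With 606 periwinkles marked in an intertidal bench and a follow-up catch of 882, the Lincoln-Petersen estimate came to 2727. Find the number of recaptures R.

R = 196

From N = M·C/R: R = M·C / N = 606·882 / 2727 = 534492 / 2727 = 196.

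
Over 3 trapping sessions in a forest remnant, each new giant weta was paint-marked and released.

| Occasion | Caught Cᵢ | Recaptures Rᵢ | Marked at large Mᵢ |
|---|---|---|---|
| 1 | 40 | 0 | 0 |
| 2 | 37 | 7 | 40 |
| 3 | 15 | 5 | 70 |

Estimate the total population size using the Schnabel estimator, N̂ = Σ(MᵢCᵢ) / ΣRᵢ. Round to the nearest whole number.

Σ MᵢCᵢ = 0·40 + 40·37 + 70·15 = 0 + 1480 + 1050 = 2530
Σ Rᵢ = 0 + 7 + 5 = 12
N̂ = 2530 / 12 ≈ 210.8 → 211

N ≈ 211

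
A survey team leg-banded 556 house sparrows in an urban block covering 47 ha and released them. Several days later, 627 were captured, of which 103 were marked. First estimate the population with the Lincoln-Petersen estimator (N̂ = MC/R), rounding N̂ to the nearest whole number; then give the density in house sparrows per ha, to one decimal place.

N̂ = 556·627/103 = 348612/103 ≈ 3384.6 → 3385
Density = N̂ / area = 3385 / 47 ≈ 72.02 → 72.0 per ha

density ≈ 72.0 house sparrows per ha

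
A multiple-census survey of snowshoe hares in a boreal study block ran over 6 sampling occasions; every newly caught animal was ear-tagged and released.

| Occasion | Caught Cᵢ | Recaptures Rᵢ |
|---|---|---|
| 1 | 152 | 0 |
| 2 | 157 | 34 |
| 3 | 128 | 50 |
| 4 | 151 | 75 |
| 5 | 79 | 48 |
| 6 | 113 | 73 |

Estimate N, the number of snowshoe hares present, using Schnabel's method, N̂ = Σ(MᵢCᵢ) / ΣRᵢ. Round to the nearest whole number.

N ≈ 708

Marked at large before each occasion: Mᵢ = Σⱼ<ᵢ (Cⱼ − Rⱼ) → M1=0, M2=152, M3=275, M4=353, M5=429, M6=460
Σ MᵢCᵢ = 0·152 + 152·157 + 275·128 + 353·151 + 429·79 + 460·113 = 0 + 23864 + 35200 + 53303 + 33891 + 51980 = 198238
Σ Rᵢ = 0 + 34 + 50 + 75 + 48 + 73 = 280
N̂ = 198238 / 280 ≈ 708.0 → 708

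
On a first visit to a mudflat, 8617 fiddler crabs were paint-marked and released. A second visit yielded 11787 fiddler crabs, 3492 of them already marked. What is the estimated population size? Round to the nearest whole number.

The marked fraction in the recapture sample should equal the marked fraction in the population: 3492/11787 = 8617/N.
N = (8617 × 11787) / 3492 = 101568579 / 3492 ≈ 29086.1 → 29086

N ≈ 29,086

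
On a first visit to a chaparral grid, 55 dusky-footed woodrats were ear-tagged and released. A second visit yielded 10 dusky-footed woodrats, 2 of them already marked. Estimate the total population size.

N = 275

Lincoln-Petersen assumes M/N = R/C, so N = M·C / R.
N = (55 × 10) / 2 = 550 / 2 = 275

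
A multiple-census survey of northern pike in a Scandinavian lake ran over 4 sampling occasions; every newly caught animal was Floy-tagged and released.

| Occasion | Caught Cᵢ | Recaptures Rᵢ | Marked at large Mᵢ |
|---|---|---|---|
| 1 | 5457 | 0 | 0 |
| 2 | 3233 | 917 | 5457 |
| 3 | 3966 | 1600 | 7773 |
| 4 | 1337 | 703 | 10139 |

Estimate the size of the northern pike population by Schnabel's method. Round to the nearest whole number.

N ≈ 19,263

Σ MᵢCᵢ = 0·5457 + 5457·3233 + 7773·3966 + 10139·1337 = 0 + 17642481 + 30827718 + 13555843 = 62026042
Σ Rᵢ = 0 + 917 + 1600 + 703 = 3220
N̂ = 62026042 / 3220 ≈ 19262.7 → 19263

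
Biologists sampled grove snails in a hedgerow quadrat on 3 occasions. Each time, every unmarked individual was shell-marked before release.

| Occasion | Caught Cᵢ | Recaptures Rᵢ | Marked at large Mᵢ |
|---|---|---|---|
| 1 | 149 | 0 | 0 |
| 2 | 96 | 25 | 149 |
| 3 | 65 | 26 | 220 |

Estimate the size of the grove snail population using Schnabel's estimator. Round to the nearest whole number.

Σ MᵢCᵢ = 0·149 + 149·96 + 220·65 = 0 + 14304 + 14300 = 28604
Σ Rᵢ = 0 + 25 + 26 = 51
N̂ = 28604 / 51 ≈ 560.9 → 561

N ≈ 561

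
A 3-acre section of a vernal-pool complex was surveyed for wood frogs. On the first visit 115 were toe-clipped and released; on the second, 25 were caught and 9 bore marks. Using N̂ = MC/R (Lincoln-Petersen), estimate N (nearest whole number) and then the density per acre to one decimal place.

density ≈ 106.3 wood frogs per acre

N̂ = 115·25/9 = 2875/9 ≈ 319.4 → 319
Density = N̂ / area = 319 / 3 ≈ 106.33 → 106.3 per acre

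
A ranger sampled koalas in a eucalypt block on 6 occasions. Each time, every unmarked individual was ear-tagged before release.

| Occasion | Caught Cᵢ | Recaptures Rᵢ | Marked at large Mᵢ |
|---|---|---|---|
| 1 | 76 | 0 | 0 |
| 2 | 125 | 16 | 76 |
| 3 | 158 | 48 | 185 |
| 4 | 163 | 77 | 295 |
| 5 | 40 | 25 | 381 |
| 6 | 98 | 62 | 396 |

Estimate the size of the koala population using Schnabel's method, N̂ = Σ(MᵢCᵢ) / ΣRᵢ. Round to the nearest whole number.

Σ MᵢCᵢ = 0·76 + 76·125 + 185·158 + 295·163 + 381·40 + 396·98 = 0 + 9500 + 29230 + 48085 + 15240 + 38808 = 140863
Σ Rᵢ = 0 + 16 + 48 + 77 + 25 + 62 = 228
N̂ = 140863 / 228 ≈ 617.8 → 618

N ≈ 618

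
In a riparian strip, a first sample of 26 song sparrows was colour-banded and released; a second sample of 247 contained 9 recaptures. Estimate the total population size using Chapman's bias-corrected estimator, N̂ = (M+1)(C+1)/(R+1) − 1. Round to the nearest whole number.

N ≈ 669

N̂ = (26+1)(247+1)/(9+1) − 1 = 27·248/10 − 1
= 6696/10 − 1 ≈ 669.6 − 1 ≈ 668.6 → 669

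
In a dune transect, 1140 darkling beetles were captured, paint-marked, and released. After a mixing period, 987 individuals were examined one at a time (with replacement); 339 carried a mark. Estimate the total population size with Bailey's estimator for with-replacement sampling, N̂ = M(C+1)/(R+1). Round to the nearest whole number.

N̂ = 1140·(987+1)/(339+1) = 1140·988/340 = 1126320/340 ≈ 3312.7 → 3313

N ≈ 3313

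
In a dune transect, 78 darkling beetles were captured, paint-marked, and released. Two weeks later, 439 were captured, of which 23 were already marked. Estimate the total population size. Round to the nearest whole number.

N ≈ 1489

N = (78 × 439) / 23 = 34242 / 23 ≈ 1488.8 → 1489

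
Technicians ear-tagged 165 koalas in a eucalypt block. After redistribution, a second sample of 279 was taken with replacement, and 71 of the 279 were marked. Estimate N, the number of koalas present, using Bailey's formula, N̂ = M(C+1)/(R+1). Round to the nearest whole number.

N̂ = 165·(279+1)/(71+1) = 165·280/72 = 46200/72 ≈ 641.7 → 642

N ≈ 642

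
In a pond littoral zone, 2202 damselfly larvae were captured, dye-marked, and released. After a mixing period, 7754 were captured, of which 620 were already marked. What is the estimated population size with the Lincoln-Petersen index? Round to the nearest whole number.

The marked fraction in the recapture sample should equal the marked fraction in the population: 620/7754 = 2202/N.
N = (2202 × 7754) / 620 = 17074308 / 620 ≈ 27539.2 → 27539

N ≈ 27,539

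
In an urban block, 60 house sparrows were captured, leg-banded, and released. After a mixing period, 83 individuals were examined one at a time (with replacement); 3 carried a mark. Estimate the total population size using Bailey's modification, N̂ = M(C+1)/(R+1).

N = 1260

N̂ = 60·(83+1)/(3+1) = 60·84/4 = 5040/4 = 1260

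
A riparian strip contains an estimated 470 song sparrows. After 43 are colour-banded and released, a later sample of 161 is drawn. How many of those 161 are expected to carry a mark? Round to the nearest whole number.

The marked fraction of the population is 43/470, so in a sample of 161 expect C·(M/N) marked.
E[R] = 43 × 161 / 470 = 6923 / 470 ≈ 14.7 → 15

expected recaptures ≈ 15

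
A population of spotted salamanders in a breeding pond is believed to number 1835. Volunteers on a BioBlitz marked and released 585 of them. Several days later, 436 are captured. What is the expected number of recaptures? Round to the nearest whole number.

expected recaptures ≈ 139

The marked fraction of the population is 585/1835, so in a sample of 436 expect C·(M/N) marked.
E[R] = 585 × 436 / 1835 = 255060 / 1835 ≈ 139.0 → 139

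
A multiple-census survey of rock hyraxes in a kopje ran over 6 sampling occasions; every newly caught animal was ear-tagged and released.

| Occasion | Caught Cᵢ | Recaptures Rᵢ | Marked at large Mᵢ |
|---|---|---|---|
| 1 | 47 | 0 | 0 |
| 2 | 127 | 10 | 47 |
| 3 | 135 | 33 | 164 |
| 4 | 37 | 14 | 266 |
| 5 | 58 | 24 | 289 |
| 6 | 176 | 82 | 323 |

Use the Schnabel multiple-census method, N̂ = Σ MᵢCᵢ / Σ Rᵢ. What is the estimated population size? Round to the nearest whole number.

Σ MᵢCᵢ = 0·47 + 47·127 + 164·135 + 266·37 + 289·58 + 323·176 = 0 + 5969 + 22140 + 9842 + 16762 + 56848 = 111561
Σ Rᵢ = 0 + 10 + 33 + 14 + 24 + 82 = 163
N̂ = 111561 / 163 ≈ 684.4 → 684

N ≈ 684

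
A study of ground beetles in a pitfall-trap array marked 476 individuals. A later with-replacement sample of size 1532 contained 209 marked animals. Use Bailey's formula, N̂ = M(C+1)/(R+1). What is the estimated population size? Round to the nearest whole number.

N ≈ 3475

N̂ = 476·(1532+1)/(209+1) = 476·1533/210 = 729708/210 ≈ 3474.8 → 3475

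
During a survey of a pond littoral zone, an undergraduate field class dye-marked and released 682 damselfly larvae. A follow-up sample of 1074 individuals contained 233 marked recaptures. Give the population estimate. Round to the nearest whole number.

N = (682 × 1074) / 233 = 732468 / 233 ≈ 3143.6 → 3144

N ≈ 3144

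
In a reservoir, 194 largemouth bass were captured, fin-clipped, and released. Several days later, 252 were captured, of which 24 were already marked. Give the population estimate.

If marked individuals mix randomly, R/C ≈ M/N, giving N ≈ M·C/R.
N = (194 × 252) / 24 = 48888 / 24 = 2037

N = 2037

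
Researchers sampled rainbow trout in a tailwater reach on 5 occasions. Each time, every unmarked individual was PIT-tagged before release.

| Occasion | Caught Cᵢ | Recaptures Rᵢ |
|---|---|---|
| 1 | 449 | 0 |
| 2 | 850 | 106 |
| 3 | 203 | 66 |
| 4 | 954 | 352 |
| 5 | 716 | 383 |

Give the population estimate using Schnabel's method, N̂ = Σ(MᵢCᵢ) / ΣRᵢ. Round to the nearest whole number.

N ≈ 3612

Marked at large before each occasion: Mᵢ = Σⱼ<ᵢ (Cⱼ − Rⱼ) → M1=0, M2=449, M3=1193, M4=1330, M5=1932
Σ MᵢCᵢ = 0·449 + 449·850 + 1193·203 + 1330·954 + 1932·716 = 0 + 381650 + 242179 + 1268820 + 1383312 = 3275961
Σ Rᵢ = 0 + 106 + 66 + 352 + 383 = 907
N̂ = 3275961 / 907 ≈ 3611.9 → 3612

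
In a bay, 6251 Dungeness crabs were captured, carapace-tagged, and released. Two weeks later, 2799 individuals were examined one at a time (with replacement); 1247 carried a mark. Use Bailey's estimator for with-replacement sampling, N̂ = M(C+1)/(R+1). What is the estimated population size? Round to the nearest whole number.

N̂ = 6251·(2799+1)/(1247+1) = 6251·2800/1248 = 17502800/1248 ≈ 14024.7 → 14025

N ≈ 14,025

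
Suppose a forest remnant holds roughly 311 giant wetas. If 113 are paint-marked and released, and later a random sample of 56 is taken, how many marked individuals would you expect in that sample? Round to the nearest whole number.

Expected recaptures E[R] = M·C / N.
E[R] = 113 × 56 / 311 = 6328 / 311 ≈ 20.3 → 20

expected recaptures ≈ 20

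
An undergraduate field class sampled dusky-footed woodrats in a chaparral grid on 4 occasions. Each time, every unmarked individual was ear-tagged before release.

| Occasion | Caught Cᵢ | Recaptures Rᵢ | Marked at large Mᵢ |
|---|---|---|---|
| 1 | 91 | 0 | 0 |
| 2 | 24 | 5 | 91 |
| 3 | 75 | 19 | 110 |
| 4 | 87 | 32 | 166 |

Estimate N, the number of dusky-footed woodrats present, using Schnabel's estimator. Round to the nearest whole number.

Σ MᵢCᵢ = 0·91 + 91·24 + 110·75 + 166·87 = 0 + 2184 + 8250 + 14442 = 24876
Σ Rᵢ = 0 + 5 + 19 + 32 = 56
N̂ = 24876 / 56 ≈ 444.2 → 444

N ≈ 444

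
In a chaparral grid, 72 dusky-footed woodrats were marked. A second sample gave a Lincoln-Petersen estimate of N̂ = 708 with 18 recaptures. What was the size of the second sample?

C = 177

From N = M·C/R: C = N·R / M = 708·18 / 72 = 12744 / 72 = 177.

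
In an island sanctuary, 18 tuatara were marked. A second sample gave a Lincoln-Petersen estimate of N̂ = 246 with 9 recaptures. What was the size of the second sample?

C = 123

From N = M·C/R: C = N·R / M = 246·9 / 18 = 2214 / 18 = 123.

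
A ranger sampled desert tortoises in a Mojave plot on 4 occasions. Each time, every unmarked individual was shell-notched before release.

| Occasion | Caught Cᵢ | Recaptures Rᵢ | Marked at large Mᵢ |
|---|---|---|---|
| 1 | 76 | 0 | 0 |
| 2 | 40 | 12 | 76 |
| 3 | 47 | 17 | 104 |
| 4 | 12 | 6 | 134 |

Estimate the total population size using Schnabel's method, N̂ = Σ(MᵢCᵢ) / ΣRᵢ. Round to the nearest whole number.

Σ MᵢCᵢ = 0·76 + 76·40 + 104·47 + 134·12 = 0 + 3040 + 4888 + 1608 = 9536
Σ Rᵢ = 0 + 12 + 17 + 6 = 35
N̂ = 9536 / 35 ≈ 272.46 → 272

N ≈ 272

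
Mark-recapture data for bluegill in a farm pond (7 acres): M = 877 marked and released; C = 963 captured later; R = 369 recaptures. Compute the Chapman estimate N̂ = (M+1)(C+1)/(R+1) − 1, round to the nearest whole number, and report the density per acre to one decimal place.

N̂ = 878·964/370 − 1 = 846392/370 − 1 ≈ 2286.5 → 2287
Density = N̂ / area = 2287 / 7 ≈ 326.71 → 326.7 per acre

density ≈ 326.7 bluegill per acre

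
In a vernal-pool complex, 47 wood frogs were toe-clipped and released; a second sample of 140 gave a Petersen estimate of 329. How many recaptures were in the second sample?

R = 20

From N = M·C/R: R = M·C / N = 47·140 / 329 = 6580 / 329 = 20.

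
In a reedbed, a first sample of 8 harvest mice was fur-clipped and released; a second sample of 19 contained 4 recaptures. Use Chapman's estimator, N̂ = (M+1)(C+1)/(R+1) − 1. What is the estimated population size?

N̂ = (8+1)(19+1)/(4+1) − 1 = 9·20/5 − 1
= 180/5 − 1 = 36 − 1 = 35

N = 35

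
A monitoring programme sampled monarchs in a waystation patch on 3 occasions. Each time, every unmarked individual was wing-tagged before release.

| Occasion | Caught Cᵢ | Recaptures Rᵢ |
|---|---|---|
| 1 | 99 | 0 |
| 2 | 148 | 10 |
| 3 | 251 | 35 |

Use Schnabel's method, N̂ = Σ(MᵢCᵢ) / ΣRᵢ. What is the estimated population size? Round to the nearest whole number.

N ≈ 1648

Marked at large before each occasion: Mᵢ = Σⱼ<ᵢ (Cⱼ − Rⱼ) → M1=0, M2=99, M3=237
Σ MᵢCᵢ = 0·99 + 99·148 + 237·251 = 0 + 14652 + 59487 = 74139
Σ Rᵢ = 0 + 10 + 35 = 45
N̂ = 74139 / 45 ≈ 1647.5 → 1648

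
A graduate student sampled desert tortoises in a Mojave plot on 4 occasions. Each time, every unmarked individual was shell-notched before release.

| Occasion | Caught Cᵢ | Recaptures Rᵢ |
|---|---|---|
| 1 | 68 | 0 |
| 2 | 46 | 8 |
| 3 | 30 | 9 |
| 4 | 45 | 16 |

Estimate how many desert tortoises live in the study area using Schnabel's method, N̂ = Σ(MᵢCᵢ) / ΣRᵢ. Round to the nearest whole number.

N ≈ 364

Marked at large before each occasion: Mᵢ = Σⱼ<ᵢ (Cⱼ − Rⱼ) → M1=0, M2=68, M3=106, M4=127
Σ MᵢCᵢ = 0·68 + 68·46 + 106·30 + 127·45 = 0 + 3128 + 3180 + 5715 = 12023
Σ Rᵢ = 0 + 8 + 9 + 16 = 33
N̂ = 12023 / 33 ≈ 364.3 → 364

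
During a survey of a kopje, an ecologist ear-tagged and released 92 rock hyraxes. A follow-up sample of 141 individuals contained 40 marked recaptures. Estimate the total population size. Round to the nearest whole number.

The marked fraction in the recapture sample should equal the marked fraction in the population: 40/141 = 92/N.
N = (92 × 141) / 40 = 12972 / 40 ≈ 324.3 → 324

N ≈ 324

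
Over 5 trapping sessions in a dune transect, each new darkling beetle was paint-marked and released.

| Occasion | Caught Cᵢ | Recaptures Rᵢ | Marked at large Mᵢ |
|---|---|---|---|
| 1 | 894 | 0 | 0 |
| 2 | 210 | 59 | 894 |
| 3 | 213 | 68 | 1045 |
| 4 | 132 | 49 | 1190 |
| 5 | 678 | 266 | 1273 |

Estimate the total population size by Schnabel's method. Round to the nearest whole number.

Σ MᵢCᵢ = 0·894 + 894·210 + 1045·213 + 1190·132 + 1273·678 = 0 + 187740 + 222585 + 157080 + 863094 = 1430499
Σ Rᵢ = 0 + 59 + 68 + 49 + 266 = 442
N̂ = 1430499 / 442 ≈ 3236.4 → 3236

N ≈ 3236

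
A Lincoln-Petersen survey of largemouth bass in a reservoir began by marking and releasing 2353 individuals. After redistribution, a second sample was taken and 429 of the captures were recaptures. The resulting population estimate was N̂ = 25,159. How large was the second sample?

C = 4587

From N = M·C/R: C = N·R / M = 25159·429 / 2353 = 10793211 / 2353 = 4587.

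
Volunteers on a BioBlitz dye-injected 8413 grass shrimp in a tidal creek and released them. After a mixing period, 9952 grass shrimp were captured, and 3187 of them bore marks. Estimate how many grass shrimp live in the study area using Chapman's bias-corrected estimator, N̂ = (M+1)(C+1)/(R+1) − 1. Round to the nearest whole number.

N̂ = (8413+1)(9952+1)/(3187+1) − 1 = 8414·9953/3188 − 1
= 83744542/3188 − 1 ≈ 26268.7 − 1 ≈ 26267.7 → 26268

N ≈ 26,268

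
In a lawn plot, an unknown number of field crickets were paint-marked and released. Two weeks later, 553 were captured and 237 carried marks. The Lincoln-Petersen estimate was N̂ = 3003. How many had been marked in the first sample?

M = 1287

From N = M·C/R: M = N·R / C = 3003·237 / 553 = 711711 / 553 = 1287.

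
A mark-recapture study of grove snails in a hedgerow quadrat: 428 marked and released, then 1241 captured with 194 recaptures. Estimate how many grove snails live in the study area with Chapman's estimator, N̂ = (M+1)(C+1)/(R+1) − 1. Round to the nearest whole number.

N̂ = (428+1)(1241+1)/(194+1) − 1 = 429·1242/195 − 1
= 532818/195 − 1 ≈ 2732.4 − 1 ≈ 2731.4 → 2731

N ≈ 2731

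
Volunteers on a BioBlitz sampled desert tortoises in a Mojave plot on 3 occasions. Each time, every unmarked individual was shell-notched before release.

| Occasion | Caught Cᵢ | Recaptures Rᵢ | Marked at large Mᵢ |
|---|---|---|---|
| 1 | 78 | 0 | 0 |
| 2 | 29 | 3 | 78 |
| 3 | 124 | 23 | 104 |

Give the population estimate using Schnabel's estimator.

N = 583

Σ MᵢCᵢ = 0·78 + 78·29 + 104·124 = 0 + 2262 + 12896 = 15158
Σ Rᵢ = 0 + 3 + 23 = 26
N̂ = 15158 / 26 = 583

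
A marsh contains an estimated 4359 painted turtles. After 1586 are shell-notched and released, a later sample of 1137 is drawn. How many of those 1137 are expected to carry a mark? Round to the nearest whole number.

expected recaptures ≈ 414

The marked fraction of the population is 1586/4359, so in a sample of 1137 expect C·(M/N) marked.
E[R] = 1586 × 1137 / 4359 = 1803282 / 4359 ≈ 413.7 → 414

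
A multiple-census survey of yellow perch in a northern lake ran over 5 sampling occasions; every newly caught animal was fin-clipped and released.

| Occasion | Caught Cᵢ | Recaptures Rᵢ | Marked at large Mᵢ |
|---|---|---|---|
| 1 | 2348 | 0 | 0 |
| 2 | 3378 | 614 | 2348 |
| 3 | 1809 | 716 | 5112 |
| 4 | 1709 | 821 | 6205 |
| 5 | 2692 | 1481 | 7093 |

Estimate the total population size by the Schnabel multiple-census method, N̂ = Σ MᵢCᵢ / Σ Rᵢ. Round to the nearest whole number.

Σ MᵢCᵢ = 0·2348 + 2348·3378 + 5112·1809 + 6205·1709 + 7093·2692 = 0 + 7931544 + 9247608 + 10604345 + 19094356 = 46877853
Σ Rᵢ = 0 + 614 + 716 + 821 + 1481 = 3632
N̂ = 46877853 / 3632 ≈ 12906.9 → 12907

N ≈ 12,907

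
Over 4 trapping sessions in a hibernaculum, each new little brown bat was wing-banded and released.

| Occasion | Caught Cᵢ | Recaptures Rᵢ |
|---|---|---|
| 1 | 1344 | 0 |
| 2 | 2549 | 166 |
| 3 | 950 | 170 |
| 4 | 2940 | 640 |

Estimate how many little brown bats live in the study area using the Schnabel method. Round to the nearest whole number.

N ≈ 20,714

Marked at large before each occasion: Mᵢ = Σⱼ<ᵢ (Cⱼ − Rⱼ) → M1=0, M2=1344, M3=3727, M4=4507
Σ MᵢCᵢ = 0·1344 + 1344·2549 + 3727·950 + 4507·2940 = 0 + 3425856 + 3540650 + 13250580 = 20217086
Σ Rᵢ = 0 + 166 + 170 + 640 = 976
N̂ = 20217086 / 976 ≈ 20714.2 → 20714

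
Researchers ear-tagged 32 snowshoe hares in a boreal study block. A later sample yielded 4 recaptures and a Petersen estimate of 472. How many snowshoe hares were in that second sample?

From N = M·C/R: C = N·R / M = 472·4 / 32 = 1888 / 32 = 59.

C = 59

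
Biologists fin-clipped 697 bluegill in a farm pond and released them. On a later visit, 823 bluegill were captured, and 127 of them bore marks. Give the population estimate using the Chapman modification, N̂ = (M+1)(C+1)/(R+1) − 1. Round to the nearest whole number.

N̂ = (697+1)(823+1)/(127+1) − 1 = 698·824/128 − 1
= 575152/128 − 1 ≈ 4493.4 − 1 ≈ 4492.4 → 4492

N ≈ 4492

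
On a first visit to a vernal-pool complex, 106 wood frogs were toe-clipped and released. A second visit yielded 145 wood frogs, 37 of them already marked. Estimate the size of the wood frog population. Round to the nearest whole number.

N = (106 × 145) / 37 = 15370 / 37 ≈ 415.4 → 415

N ≈ 415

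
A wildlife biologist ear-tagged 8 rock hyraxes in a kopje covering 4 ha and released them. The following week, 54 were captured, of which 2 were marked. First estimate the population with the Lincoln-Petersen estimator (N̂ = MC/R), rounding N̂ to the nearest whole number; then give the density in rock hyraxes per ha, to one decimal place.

density ≈ 54.0 rock hyraxes per ha

N̂ = 8·54/2 = 432/2 = 216
Density = N̂ / area = 216 / 4 = 54.0 per ha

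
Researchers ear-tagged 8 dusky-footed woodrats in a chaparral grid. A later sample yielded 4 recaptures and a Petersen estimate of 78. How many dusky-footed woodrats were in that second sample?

From N = M·C/R: C = N·R / M = 78·4 / 8 = 312 / 8 = 39.

C = 39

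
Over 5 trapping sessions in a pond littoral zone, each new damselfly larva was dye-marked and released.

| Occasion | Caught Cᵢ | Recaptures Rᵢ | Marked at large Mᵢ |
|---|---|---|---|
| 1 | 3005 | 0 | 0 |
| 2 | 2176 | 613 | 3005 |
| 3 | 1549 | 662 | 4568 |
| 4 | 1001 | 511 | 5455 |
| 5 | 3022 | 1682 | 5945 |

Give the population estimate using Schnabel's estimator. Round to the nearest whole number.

N ≈ 10,681

Σ MᵢCᵢ = 0·3005 + 3005·2176 + 4568·1549 + 5455·1001 + 5945·3022 = 0 + 6538880 + 7075832 + 5460455 + 17965790 = 37040957
Σ Rᵢ = 0 + 613 + 662 + 511 + 1682 = 3468
N̂ = 37040957 / 3468 ≈ 10680.8 → 10681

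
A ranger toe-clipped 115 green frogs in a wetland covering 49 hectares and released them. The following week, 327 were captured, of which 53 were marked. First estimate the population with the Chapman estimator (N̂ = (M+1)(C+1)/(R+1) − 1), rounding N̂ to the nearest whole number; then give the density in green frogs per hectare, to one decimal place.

density ≈ 14.4 green frogs per hectare

N̂ = 116·328/54 − 1 = 38048/54 − 1 ≈ 703.6 → 704
Density = N̂ / area = 704 / 49 ≈ 14.37 → 14.4 per hectare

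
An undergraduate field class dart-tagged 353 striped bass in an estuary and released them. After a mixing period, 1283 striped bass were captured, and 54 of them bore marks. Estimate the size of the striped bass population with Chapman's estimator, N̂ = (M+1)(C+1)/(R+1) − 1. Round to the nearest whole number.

N̂ = (353+1)(1283+1)/(54+1) − 1 = 354·1284/55 − 1
= 454536/55 − 1 ≈ 8264.3 − 1 ≈ 8263.3 → 8263

N ≈ 8263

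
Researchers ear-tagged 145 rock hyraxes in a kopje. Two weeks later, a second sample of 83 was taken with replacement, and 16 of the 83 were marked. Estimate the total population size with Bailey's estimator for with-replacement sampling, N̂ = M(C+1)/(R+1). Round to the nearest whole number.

N ≈ 716

N̂ = 145·(83+1)/(16+1) = 145·84/17 = 12180/17 ≈ 716.47 → 716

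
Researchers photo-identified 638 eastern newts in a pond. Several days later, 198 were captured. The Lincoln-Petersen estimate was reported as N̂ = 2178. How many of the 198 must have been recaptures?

R = 58

From N = M·C/R: R = M·C / N = 638·198 / 2178 = 126324 / 2178 = 58.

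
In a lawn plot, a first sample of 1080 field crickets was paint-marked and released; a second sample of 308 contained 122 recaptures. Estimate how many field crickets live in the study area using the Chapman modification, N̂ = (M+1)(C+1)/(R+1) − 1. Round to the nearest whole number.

N ≈ 2715

N̂ = (1080+1)(308+1)/(122+1) − 1 = 1081·309/123 − 1
= 334029/123 − 1 ≈ 2715.7 − 1 ≈ 2714.7 → 2715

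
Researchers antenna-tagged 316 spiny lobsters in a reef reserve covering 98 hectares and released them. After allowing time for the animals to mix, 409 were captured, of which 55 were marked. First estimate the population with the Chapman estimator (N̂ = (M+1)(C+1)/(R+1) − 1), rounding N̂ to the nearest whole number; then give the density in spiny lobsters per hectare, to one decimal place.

density ≈ 23.7 spiny lobsters per hectare

N̂ = 317·410/56 − 1 = 129970/56 − 1 ≈ 2319.9 → 2320
Density = N̂ / area = 2320 / 98 ≈ 23.67 → 23.7 per hectare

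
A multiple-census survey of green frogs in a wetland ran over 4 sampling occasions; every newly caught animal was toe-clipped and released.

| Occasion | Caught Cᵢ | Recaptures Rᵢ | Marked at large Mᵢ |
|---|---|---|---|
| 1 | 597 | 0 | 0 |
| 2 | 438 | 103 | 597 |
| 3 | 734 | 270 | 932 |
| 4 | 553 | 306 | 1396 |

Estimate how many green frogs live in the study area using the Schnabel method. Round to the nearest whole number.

Σ MᵢCᵢ = 0·597 + 597·438 + 932·734 + 1396·553 = 0 + 261486 + 684088 + 771988 = 1717562
Σ Rᵢ = 0 + 103 + 270 + 306 = 679
N̂ = 1717562 / 679 ≈ 2529.5 → 2530

N ≈ 2530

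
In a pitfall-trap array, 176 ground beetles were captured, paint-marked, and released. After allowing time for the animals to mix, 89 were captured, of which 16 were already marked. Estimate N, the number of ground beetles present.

N = (176 × 89) / 16 = 15664 / 16 = 979

N = 979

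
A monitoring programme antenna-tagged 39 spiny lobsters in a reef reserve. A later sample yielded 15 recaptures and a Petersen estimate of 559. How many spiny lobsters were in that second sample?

From N = M·C/R: C = N·R / M = 559·15 / 39 = 8385 / 39 = 215.

C = 215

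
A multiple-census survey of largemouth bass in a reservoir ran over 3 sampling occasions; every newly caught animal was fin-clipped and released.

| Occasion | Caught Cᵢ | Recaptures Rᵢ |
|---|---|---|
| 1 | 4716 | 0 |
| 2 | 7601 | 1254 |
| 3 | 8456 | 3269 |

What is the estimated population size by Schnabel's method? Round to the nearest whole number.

N ≈ 28,608

Marked at large before each occasion: Mᵢ = Σⱼ<ᵢ (Cⱼ − Rⱼ) → M1=0, M2=4716, M3=11063
Σ MᵢCᵢ = 0·4716 + 4716·7601 + 11063·8456 = 0 + 35846316 + 93548728 = 129395044
Σ Rᵢ = 0 + 1254 + 3269 = 4523
N̂ = 129395044 / 4523 ≈ 28608.2 → 28608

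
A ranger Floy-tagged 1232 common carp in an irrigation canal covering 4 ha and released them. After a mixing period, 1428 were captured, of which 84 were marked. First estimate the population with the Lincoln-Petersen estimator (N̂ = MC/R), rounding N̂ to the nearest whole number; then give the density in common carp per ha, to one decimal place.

N̂ = 1232·1428/84 = 1759296/84 = 20944
Density = N̂ / area = 20944 / 4 = 5236.0 per ha

density ≈ 5236.0 common carp per ha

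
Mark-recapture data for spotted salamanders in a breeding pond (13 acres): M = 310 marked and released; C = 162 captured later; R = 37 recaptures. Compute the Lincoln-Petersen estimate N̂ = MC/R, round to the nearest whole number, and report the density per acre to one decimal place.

density ≈ 104.4 spotted salamanders per acre

N̂ = 310·162/37 = 50220/37 ≈ 1357.3 → 1357
Density = N̂ / area = 1357 / 13 ≈ 104.38 → 104.4 per acre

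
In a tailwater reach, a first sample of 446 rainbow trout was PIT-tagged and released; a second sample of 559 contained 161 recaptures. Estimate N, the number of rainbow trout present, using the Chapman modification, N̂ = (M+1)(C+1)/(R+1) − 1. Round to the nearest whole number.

N ≈ 1544

N̂ = (446+1)(559+1)/(161+1) − 1 = 447·560/162 − 1
= 250320/162 − 1 ≈ 1545.2 − 1 ≈ 1544.2 → 1544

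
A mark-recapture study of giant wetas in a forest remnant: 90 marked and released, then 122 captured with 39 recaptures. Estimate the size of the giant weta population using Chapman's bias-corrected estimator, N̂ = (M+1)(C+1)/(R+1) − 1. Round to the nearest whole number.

N ≈ 279

N̂ = (90+1)(122+1)/(39+1) − 1 = 91·123/40 − 1
= 11193/40 − 1 ≈ 279.8 − 1 ≈ 278.8 → 279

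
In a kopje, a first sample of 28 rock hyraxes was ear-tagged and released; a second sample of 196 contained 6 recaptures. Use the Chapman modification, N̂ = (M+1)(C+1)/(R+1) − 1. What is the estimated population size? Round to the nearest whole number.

N̂ = (28+1)(196+1)/(6+1) − 1 = 29·197/7 − 1
= 5713/7 − 1 ≈ 816.1 − 1 ≈ 815.1 → 815

N ≈ 815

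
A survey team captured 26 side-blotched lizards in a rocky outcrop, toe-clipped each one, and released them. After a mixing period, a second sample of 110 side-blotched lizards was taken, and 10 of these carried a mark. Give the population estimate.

The marked fraction in the recapture sample should equal the marked fraction in the population: 10/110 = 26/N.
N = (26 × 110) / 10 = 2860 / 10 = 286

N = 286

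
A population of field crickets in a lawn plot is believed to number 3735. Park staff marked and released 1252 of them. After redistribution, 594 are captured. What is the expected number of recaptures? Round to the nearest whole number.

expected recaptures ≈ 199

Expected recaptures E[R] = M·C / N.
E[R] = 1252 × 594 / 3735 = 743688 / 3735 ≈ 199.1 → 199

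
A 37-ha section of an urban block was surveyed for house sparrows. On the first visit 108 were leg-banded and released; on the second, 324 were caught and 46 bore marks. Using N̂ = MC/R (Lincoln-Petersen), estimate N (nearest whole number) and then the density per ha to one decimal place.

N̂ = 108·324/46 = 34992/46 ≈ 760.7 → 761
Density = N̂ / area = 761 / 37 ≈ 20.57 → 20.6 per ha

density ≈ 20.6 house sparrows per ha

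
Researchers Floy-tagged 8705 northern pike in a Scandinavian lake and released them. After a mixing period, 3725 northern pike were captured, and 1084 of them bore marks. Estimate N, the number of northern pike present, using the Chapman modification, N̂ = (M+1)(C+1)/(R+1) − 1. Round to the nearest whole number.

N ≈ 29,896

N̂ = (8705+1)(3725+1)/(1084+1) − 1 = 8706·3726/1085 − 1
= 32438556/1085 − 1 ≈ 29897.3 − 1 ≈ 29896.3 → 29896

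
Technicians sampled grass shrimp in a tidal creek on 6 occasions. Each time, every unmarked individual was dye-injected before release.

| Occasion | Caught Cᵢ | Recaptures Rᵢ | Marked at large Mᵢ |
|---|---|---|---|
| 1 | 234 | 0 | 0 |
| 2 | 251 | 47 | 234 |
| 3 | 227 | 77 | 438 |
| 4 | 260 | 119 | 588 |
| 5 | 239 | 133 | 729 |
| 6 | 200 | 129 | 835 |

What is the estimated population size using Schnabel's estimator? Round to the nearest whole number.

N ≈ 1292

Σ MᵢCᵢ = 0·234 + 234·251 + 438·227 + 588·260 + 729·239 + 835·200 = 0 + 58734 + 99426 + 152880 + 174231 + 167000 = 652271
Σ Rᵢ = 0 + 47 + 77 + 119 + 133 + 129 = 505
N̂ = 652271 / 505 ≈ 1291.6 → 1292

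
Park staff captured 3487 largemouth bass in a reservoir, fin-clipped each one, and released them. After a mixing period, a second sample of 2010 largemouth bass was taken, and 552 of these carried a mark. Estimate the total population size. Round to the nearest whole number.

N = (3487 × 2010) / 552 = 7008870 / 552 ≈ 12697.2 → 12697

N ≈ 12,697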